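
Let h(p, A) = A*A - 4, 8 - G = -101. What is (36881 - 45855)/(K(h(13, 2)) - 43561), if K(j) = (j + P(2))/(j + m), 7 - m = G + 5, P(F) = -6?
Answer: 960218/4661021 ≈ 0.20601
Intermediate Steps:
G = 109 (G = 8 - 1*(-101) = 8 + 101 = 109)
h(p, A) = -4 + A**2 (h(p, A) = A**2 - 4 = -4 + A**2)
m = -107 (m = 7 - (109 + 5) = 7 - 1*114 = 7 - 114 = -107)
K(j) = (-6 + j)/(-107 + j) (K(j) = (j - 6)/(j - 107) = (-6 + j)/(-107 + j))
(36881 - 45855)/(K(h(13, 2)) - 43561) = (36881 - 45855)/((-6 + (-4 + 2**2))/(-107 + (-4 + 2**2)) - 43561) = -8974/((-6 + (-4 + 4))/(-107 + (-4 + 4)) - 43561) = -8974/((-6 + 0)/(-107 + 0) - 43561) = -8974/(-6/(-107) - 43561) = -8974/(-1/107*(-6) - 43561) = -8974/(6/107 - 43561) = -8974/(-4661021/107) = -8974*(-107/4661021) = 960218/4661021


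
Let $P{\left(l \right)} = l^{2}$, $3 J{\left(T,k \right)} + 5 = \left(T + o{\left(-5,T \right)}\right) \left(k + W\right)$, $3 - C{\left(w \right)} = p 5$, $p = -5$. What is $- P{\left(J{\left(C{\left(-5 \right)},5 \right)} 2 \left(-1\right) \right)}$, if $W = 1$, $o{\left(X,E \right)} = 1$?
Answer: $- \frac{114244}{9} \approx -12694.0$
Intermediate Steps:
$C{\left(w \right)} = 28$ ($C{\left(w \right)} = 3 - \left(-5\right) 5 = 3 - -25 = 3 + 25 = 28$)
$J{\left(T,k \right)} = - \frac{5}{3} + \frac{\left(1 + T\right) \left(1 + k\right)}{3}$ ($J{\left(T,k \right)} = - \frac{5}{3} + \frac{\left(T + 1\right) \left(k + 1\right)}{3} = - \frac{5}{3} + \frac{\left(1 + T\right) \left(1 + k\right)}{3}$)
$- P{\left(J{\left(C{\left(-5 \right)},5 \right)} 2 \left(-1\right) \right)} = - \left(\left(- \frac{4}{3} + \frac{1}{3} \cdot 28 + \frac{1}{3} \cdot 5 + \frac{1}{3} \cdot 28 \cdot 5\right) 2 \left(-1\right)\right)^{2} = - \left(\left(- \frac{4}{3} + \frac{28}{3} + \frac{5}{3} + \frac{140}{3}\right) 2 \left(-1\right)\right)^{2} = - \left(\frac{169}{3} \cdot 2 \left(-1\right)\right)^{2} = - \left(\frac{338}{3} \left(-1\right)\right)^{2} = - \left(- \frac{338}{3}\right)^{2} = \left(-1\right) \frac{114244}{9} = - \frac{114244}{9}$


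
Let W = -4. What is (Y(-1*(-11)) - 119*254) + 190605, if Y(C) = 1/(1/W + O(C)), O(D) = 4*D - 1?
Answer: 27424813/171 ≈ 1.6038e+5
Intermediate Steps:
O(D) = -1 + 4*D
Y(C) = 1/(-5/4 + 4*C) (Y(C) = 1/(1/(-4) + (-1 + 4*C)) = 1/(-1/4 + (-1 + 4*C)) = 1/(-5/4 + 4*C))
(Y(-1*(-11)) - 119*254) + 190605 = (4/(-5 + 16*(-1*(-11))) - 119*254) + 190605 = (4/(-5 + 16*11) - 30226) + 190605 = (4/(-5 + 176) - 30226) + 190605 = (4/171 - 30226) + 190605 = -5168642/171 + 190605 = 27424813/171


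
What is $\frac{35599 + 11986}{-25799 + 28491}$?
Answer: $\frac{47585}{2692} \approx 17.676$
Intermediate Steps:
$\frac{35599 + 11986}{-25799 + 28491} = \frac{47585}{2692}$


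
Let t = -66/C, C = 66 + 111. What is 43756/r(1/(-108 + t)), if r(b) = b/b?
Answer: 43756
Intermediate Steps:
C = 177
t = -22/59 (t = -66/177 = -66*1/177 = -22/59 ≈ -0.37288)
r(b) = 1
43756/r(1/(-108 + t)) = 43756/1 = 43756*1 = 43756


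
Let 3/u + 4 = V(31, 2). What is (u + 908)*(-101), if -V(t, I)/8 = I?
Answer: -1833857/20 ≈ -91693.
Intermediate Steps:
V(t, I) = -8*I
u = -3/20 (u = 3/(-4 - 8*2) = 3/(-4 - 16) = 3/(-20) = 3*(-1/20) = -3/20 ≈ -0.15000)
(u + 908)*(-101) = (-3/20 + 908)*(-101) = (18157/20)*(-101) = -1833857/20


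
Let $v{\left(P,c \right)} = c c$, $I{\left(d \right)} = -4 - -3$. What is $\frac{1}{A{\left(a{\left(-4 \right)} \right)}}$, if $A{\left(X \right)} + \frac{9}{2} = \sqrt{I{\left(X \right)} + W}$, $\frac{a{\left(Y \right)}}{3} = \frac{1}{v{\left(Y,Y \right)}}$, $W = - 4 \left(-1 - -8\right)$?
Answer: $- \frac{18}{197} - \frac{4 i \sqrt{29}}{197} \approx -0.091371 - 0.10934 i$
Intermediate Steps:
$I{\left(d \right)} = -1$ ($I{\left(d \right)} = -4 + 3 = -1$)
$W = -28$ ($W = - 4 \left(-1 + 8\right) = \left(-4\right) 7 = -28$)
$v{\left(P,c \right)} = c^{2}$
$a{\left(Y \right)} = \frac{3}{Y^{2}}$
$A{\left(X \right)} = - \frac{9}{2} + i \sqrt{29}$ ($A{\left(X \right)} = - \frac{9}{2} + \sqrt{-1 - 28} = - \frac{9}{2} + \sqrt{-29} = - \frac{9}{2} + i \sqrt{29}$)
$\frac{1}{A{\left(a{\left(-4 \right)} \right)}} = \frac{1}{- \frac{9}{2} + i \sqrt{29}}$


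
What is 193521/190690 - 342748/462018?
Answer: 12025784629/44051106210 ≈ 0.27300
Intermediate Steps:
193521/190690 - 342748/462018 = 193521*(1/190690) - 342748*1/462018 = 193521/190690 - 171374/231009 = 12025784629/44051106210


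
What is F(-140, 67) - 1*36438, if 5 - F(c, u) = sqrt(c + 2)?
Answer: -36433 - I*sqrt(138) ≈ -36433.0 - 11.747*I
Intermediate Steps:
F(c, u) = 5 - sqrt(2 + c) (F(c, u) = 5 - sqrt(c + 2) = 5 - sqrt(2 + c))
F(-140, 67) - 1*36438 = (5 - sqrt(2 - 140)) - 1*36438 = (5 - sqrt(-138)) - 36438 = (5 - I*sqrt(138)) - 36438 = -36433 - I*sqrt(138)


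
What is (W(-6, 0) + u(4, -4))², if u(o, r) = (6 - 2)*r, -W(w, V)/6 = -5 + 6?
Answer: 484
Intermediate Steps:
W(w, V) = -6 (W(w, V) = -6*(-5 + 6) = -6*1 = -6)
u(o, r) = 4*r
(W(-6, 0) + u(4, -4))² = (-6 + 4*(-4))² = (-6 - 16)² = (-22)² = 484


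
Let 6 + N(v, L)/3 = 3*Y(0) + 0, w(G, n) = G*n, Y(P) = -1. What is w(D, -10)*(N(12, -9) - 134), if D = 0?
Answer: 0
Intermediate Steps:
N(v, L) = -27 (N(v, L) = -18 + 3*(3*(-1) + 0) = -18 + 3*(-3 + 0) = -18 + 3*(-3) = -18 - 9 = -27)
w(D, -10)*(N(12, -9) - 134) = (0*(-10))*(-27 - 134) = 0*(-161) = 0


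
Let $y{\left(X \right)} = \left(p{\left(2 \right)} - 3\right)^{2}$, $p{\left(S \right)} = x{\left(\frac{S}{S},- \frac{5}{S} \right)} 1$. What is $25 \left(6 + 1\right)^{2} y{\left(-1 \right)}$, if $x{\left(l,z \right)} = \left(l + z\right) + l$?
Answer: $\frac{60025}{4} \approx 15006.0$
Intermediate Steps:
$x{\left(l,z \right)} = z + 2 l$
$p{\left(S \right)} = 2 - \frac{5}{S}$ ($p{\left(S \right)} = \left(- \frac{5}{S} + 2 \frac{S}{S}\right) 1 = \left(- \frac{5}{S} + 2 \cdot 1\right) 1 = \left(- \frac{5}{S} + 2\right) 1 = \left(2 - \frac{5}{S}\right) 1 = 2 - \frac{5}{S}$)
$y{\left(X \right)} = \frac{49}{4}$ ($y{\left(X \right)} = \left(\left(2 - \frac{5}{2}\right) - 3\right)^{2} = \left(- \frac{1}{2} - 3\right)^{2} = \left(- \frac{7}{2}\right)^{2} = \frac{49}{4}$)
$25 \left(6 + 1\right)^{2} y{\left(-1 \right)} = 25 \left(6 + 1\right)^{2} \cdot \frac{49}{4} = 25 \cdot 7^{2} \cdot \frac{49}{4} = 25 \cdot 49 \cdot \frac{49}{4} = 1225 \cdot \frac{49}{4} = \frac{60025}{4}$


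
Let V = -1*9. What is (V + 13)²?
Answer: 16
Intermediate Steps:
V = -9
(V + 13)² = (-9 + 13)² = 4² = 16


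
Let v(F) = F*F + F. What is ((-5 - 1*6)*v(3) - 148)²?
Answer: 78400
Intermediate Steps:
v(F) = F + F² (v(F) = F² + F = F + F²)
((-5 - 1*6)*v(3) - 148)² = ((-5 - 1*6)*(3*(1 + 3)) - 148)² = ((-5 - 6)*(3*4) - 148)² = (-11*12 - 148)² = (-132 - 148)² = (-280)² = 78400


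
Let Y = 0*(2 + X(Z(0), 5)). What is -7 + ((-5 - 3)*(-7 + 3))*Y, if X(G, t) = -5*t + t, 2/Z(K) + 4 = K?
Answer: -7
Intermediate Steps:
Z(K) = 2/(-4 + K)
X(G, t) = -4*t
Y = 0 (Y = 0*(2 - 4*5) = 0*(2 - 20) = 0*(-18) = 0)
-7 + ((-5 - 3)*(-7 + 3))*Y = -7 + ((-5 - 3)*(-7 + 3))*0 = -7 - 8*(-4)*0 = -7 + 32*0 = -7 + 0 = -7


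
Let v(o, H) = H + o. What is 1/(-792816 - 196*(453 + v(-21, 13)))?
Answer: -1/880036 ≈ -1.1363e-6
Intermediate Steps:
1/(-792816 - 196*(453 + v(-21, 13))) = 1/(-792816 - 196*(453 + (13 - 21))) = 1/(-792816 - 196*(453 - 8)) = 1/(-792816 - 196*445) = 1/(-792816 - 87220) = 1/(-880036) = -1/880036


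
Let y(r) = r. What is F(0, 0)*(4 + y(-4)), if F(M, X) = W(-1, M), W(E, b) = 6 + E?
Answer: 0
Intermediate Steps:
F(M, X) = 5 (F(M, X) = 6 - 1 = 5)
F(0, 0)*(4 + y(-4)) = 5*(4 - 4) = 5*0 = 0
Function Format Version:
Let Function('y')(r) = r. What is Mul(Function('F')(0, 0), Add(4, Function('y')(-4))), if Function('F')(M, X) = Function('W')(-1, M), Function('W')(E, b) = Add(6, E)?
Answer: 0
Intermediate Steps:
Function('F')(M, X) = 5 (Function('F')(M, X) = Add(6, -1) = 5)
Mul(Function('F')(0, 0), Add(4, Function('y')(-4))) = Mul(5, Add(4, -4)) = Mul(5, 0) = 0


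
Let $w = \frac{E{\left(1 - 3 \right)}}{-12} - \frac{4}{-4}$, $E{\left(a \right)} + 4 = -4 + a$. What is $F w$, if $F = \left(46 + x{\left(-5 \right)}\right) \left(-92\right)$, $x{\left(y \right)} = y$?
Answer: $- \frac{20746}{3} \approx -6915.3$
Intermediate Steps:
$E{\left(a \right)} = -8 + a$ ($E{\left(a \right)} = -4 + \left(-4 + a\right) = -8 + a$)
$F = -3772$ ($F = \left(46 - 5\right) \left(-92\right) = 41 \left(-92\right) = -3772$)
$w = \frac{11}{6}$ ($w = \frac{-8 + \left(1 - 3\right)}{-12} - \frac{4}{-4} = \left(-8 - 2\right) \left(- \frac{1}{12}\right) - -1 = \left(-10\right) \left(- \frac{1}{12}\right) + 1 = \frac{5}{6} + 1 = \frac{11}{6} \approx 1.8333$)
$F w = \left(-3772\right) \frac{11}{6} = - \frac{20746}{3}$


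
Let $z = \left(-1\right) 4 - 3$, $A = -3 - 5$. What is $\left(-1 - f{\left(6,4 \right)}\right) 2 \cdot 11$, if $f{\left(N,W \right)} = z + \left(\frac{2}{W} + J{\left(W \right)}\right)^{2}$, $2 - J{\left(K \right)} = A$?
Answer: $- \frac{4587}{2} \approx -2293.5$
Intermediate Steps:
$A = -8$
$J{\left(K \right)} = 10$ ($J{\left(K \right)} = 2 - -8 = 2 + 8 = 10$)
$z = -7$ ($z = -4 - 3 = -7$)
$f{\left(N,W \right)} = -7 + \left(10 + \frac{2}{W}\right)^{2}$ ($f{\left(N,W \right)} = -7 + \left(\frac{2}{W} + 10\right)^{2} = -7 + \left(10 + \frac{2}{W}\right)^{2}$)
$\left(-1 - f{\left(6,4 \right)}\right) 2 \cdot 11 = \left(-1 - \left(93 + \frac{4}{16} + \frac{40}{4}\right)\right) 2 \cdot 11 = \left(-1 - \left(93 + 4 \cdot \frac{1}{16} + 40 \cdot \frac{1}{4}\right)\right) 2 \cdot 11 = \left(-1 - \left(93 + \frac{1}{4} + 10\right)\right) 2 \cdot 11 = \left(-1 - \frac{413}{4}\right) 2 \cdot 11 = \left(- \frac{417}{4}\right) 2 \cdot 11 = \left(- \frac{417}{2}\right) 11 = - \frac{4587}{2}$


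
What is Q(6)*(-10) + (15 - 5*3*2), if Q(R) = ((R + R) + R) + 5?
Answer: -245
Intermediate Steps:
Q(R) = 5 + 3*R (Q(R) = (2*R + R) + 5 = 3*R + 5 = 5 + 3*R)
Q(6)*(-10) + (15 - 5*3*2) = (5 + 3*6)*(-10) + (15 - 5*3*2) = (5 + 18)*(-10) + (15 - 15*2) = 23*(-10) + (15 - 30) = -230 - 15 = -245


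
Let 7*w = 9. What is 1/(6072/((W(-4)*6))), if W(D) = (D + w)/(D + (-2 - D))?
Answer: 19/14168 ≈ 0.0013411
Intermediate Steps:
w = 9/7 (w = (⅐)*9 = 9/7 ≈ 1.2857)
W(D) = -9/14 - D/2 (W(D) = (D + 9/7)/(D + (-2 - D)) = (9/7 + D)/(-2) = (9/7 + D)*(-½) = -9/14 - D/2)
1/(6072/((W(-4)*6))) = 1/(6072/(((-9/14 - ½*(-4))*6))) = 1/(6072/(((-9/14 + 2)*6))) = 1/(6072/(((19/14)*6))) = 1/(6072/(57/7)) = 1/(6072*(7/57)) = 1/(14168/19) = 19/14168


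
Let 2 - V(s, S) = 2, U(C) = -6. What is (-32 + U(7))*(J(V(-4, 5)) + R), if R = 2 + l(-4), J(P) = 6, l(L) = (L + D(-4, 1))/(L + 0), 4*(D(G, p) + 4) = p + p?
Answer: -1501/4 ≈ -375.25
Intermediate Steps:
D(G, p) = -4 + p/2 (D(G, p) = -4 + (p + p)/4 = -4 + (2*p)/4 = -4 + p/2)
V(s, S) = 0 (V(s, S) = 2 - 1*2 = 2 - 2 = 0)
l(L) = (-7/2 + L)/L (l(L) = (L + (-4 + (½)*1))/(L + 0) = (L + (-4 + ½))/L = (L - 7/2)/L = (-7/2 + L)/L)
R = 31/8 (R = 2 + (-7/2 - 4)/(-4) = 2 - ¼*(-15/2) = 2 + 15/8 = 31/8 ≈ 3.8750)
(-32 + U(7))*(J(V(-4, 5)) + R) = (-32 - 6)*(6 + 31/8) = -38*79/8 = -1501/4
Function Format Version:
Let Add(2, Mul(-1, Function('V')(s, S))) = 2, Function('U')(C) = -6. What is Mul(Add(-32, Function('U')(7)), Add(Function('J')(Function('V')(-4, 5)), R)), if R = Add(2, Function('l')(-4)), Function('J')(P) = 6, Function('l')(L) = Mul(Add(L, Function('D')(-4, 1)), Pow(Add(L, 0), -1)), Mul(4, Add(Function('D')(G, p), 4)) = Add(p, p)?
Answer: Rational(-1501, 4) ≈ -375.25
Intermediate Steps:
Function('D')(G, p) = Add(-4, Mul(Rational(1, 2), p)) (Function('D')(G, p) = Add(-4, Mul(Rational(1, 4), Add(p, p))) = Add(-4, Mul(Rational(1, 4), Mul(2, p))) = Add(-4, Mul(Rational(1, 2), p)))
Function('V')(s, S) = 0 (Function('V')(s, S) = Add(2, Mul(-1, 2)) = Add(2, -2) = 0)
Function('l')(L) = Mul(Pow(L, -1), Add(Rational(-7, 2), L)) (Function('l')(L) = Mul(Add(L, Add(-4, Mul(Rational(1, 2), 1))), Pow(Add(L, 0), -1)) = Mul(Add(L, Add(-4, Rational(1, 2))), Pow(L, -1)) = Mul(Add(L, Rational(-7, 2)), Pow(L, -1)) = Mul(Add(Rational(-7, 2), L), Pow(L, -1)) = Mul(Pow(L, -1), Add(Rational(-7, 2), L)))
R = Rational(31, 8) (R = Add(2, Mul(Pow(-4, -1), Add(Rational(-7, 2), -4))) = Add(2, Mul(Rational(-1, 4), Rational(-15, 2))) = Add(2, Rational(15, 8)) = Rational(31, 8) ≈ 3.8750)
Mul(Add(-32, Function('U')(7)), Add(Function('J')(Function('V')(-4, 5)), R)) = Mul(Add(-32, -6), Add(6, Rational(31, 8))) = Mul(-38, Rational(79, 8)) = Rational(-1501, 4)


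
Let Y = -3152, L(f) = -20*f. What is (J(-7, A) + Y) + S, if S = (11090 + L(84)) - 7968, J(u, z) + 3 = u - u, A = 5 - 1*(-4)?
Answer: -1713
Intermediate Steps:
A = 9 (A = 5 + 4 = 9)
J(u, z) = -3 (J(u, z) = -3 + (u - u) = -3 + 0 = -3)
S = 1442 (S = (11090 - 20*84) - 7968 = (11090 - 1680) - 7968 = 9410 - 7968 = 1442)
(J(-7, A) + Y) + S = (-3 - 3152) + 1442 = -3155 + 1442 = -1713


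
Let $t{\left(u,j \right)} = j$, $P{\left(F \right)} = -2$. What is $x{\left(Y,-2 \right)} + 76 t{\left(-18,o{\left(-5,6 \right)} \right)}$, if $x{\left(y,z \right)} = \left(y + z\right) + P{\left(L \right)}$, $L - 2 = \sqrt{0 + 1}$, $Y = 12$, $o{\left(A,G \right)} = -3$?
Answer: $-220$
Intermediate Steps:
$L = 3$ ($L = 2 + \sqrt{0 + 1} = 2 + \sqrt{1} = 2 + 1 = 3$)
$x{\left(y,z \right)} = -2 + y + z$ ($x{\left(y,z \right)} = \left(y + z\right) - 2 = -2 + y + z$)
$x{\left(Y,-2 \right)} + 76 t{\left(-18,o{\left(-5,6 \right)} \right)} = \left(-2 + 12 - 2\right) + 76 \left(-3\right) = 8 - 228 = -220$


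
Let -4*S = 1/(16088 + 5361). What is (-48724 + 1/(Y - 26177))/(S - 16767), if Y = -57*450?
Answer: 216653667789204/74555292030791 ≈ 2.9059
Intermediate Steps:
Y = -25650
S = -1/85796 (S = -1/(4*(16088 + 5361)) = -¼/21449 = -¼*1/21449 = -1/85796 ≈ -1.1656e-5)
(-48724 + 1/(Y - 26177))/(S - 16767) = (-48724 + 1/(-25650 - 26177))/(-1/85796 - 16767) = (-48724 + 1/(-51827))/(-1438541533/85796) = (-48724 - 1/51827)*(-85796/1438541533) = -2525218749/51827*(-85796/1438541533) = 216653667789204/74555292030791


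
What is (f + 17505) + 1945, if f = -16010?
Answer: 3440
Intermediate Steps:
(f + 17505) + 1945 = (-16010 + 17505) + 1945 = 1495 + 1945 = 3440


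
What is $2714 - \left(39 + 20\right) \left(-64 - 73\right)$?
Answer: $10797$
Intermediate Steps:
$2714 - \left(39 + 20\right) \left(-64 - 73\right) = 2714 - 59 \left(-137\right) = 2714 - -8083 = 2714 + 8083 = 10797$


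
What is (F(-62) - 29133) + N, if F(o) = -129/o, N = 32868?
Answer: 231699/62 ≈ 3737.1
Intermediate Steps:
(F(-62) - 29133) + N = (-129/(-62) - 29133) + 32868 = (-129*(-1/62) - 29133) + 32868 = (129/62 - 29133) + 32868 = -1806117/62 + 32868 = 231699/62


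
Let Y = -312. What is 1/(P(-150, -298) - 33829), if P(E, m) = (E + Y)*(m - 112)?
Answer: 1/155591 ≈ 6.4271e-6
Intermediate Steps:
P(E, m) = (-312 + E)*(-112 + m) (P(E, m) = (E - 312)*(m - 112) = (-312 + E)*(-112 + m))
1/(P(-150, -298) - 33829) = 1/((34944 - 312*(-298) - 112*(-150) - 150*(-298)) - 33829) = 1/((34944 + 92976 + 16800 + 44700) - 33829) = 1/(189420 - 33829) = 1/155591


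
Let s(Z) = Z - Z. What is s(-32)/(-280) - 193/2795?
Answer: -193/2795 ≈ -0.069052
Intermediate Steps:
s(Z) = 0
s(-32)/(-280) - 193/2795 = 0/(-280) - 193/2795 = 0*(-1/280) - 193*1/2795 = 0 - 193/2795 = -193/2795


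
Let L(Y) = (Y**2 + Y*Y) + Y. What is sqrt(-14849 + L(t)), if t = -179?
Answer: sqrt(49054) ≈ 221.48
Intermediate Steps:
L(Y) = Y + 2*Y**2 (L(Y) = (Y**2 + Y**2) + Y = 2*Y**2 + Y = Y + 2*Y**2)
sqrt(-14849 + L(t)) = sqrt(-14849 - 179*(1 + 2*(-179))) = sqrt(-14849 - 179*(1 - 358)) = sqrt(-14849 - 179*(-357)) = sqrt(-14849 + 63903) = sqrt(49054)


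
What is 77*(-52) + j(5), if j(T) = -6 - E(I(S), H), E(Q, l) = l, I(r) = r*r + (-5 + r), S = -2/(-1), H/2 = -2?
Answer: -4006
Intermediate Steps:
H = -4 (H = 2*(-2) = -4)
S = 2 (S = -2*(-1) = 2)
I(r) = -5 + r + r² (I(r) = r² + (-5 + r) = -5 + r + r²)
j(T) = -2 (j(T) = -6 - 1*(-4) = -6 + 4 = -2)
77*(-52) + j(5) = 77*(-52) - 2 = -4004 - 2 = -4006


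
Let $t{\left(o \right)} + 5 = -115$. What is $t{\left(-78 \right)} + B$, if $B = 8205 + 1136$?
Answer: $9221$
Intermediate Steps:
$t{\left(o \right)} = -120$ ($t{\left(o \right)} = -5 - 115 = -120$)
$B = 9341$
$t{\left(-78 \right)} + B = -120 + 9341 = 9221$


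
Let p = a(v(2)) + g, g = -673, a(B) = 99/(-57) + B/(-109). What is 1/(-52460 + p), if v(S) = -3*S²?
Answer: -2071/110041812 ≈ -1.8820e-5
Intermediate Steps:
a(B) = -33/19 - B/109 (a(B) = 99*(-1/57) + B*(-1/109) = -33/19 - B/109)
p = -1397152/2071 (p = (-33/19 - (-3)*2²/109) - 673 = (-33/19 - (-3)*4/109) - 673 = (-33/19 - 1/109*(-12)) - 673 = (-33/19 + 12/109) - 673 = -3369/2071 - 673 = -1397152/2071 ≈ -674.63)
1/(-52460 + p) = 1/(-52460 - 1397152/2071) = 1/(-110041812/2071) = -2071/110041812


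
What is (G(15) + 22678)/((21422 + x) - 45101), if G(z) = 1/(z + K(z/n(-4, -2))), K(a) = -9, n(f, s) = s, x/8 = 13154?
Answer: 136069/489318 ≈ 0.27808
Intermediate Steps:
x = 105232 (x = 8*13154 = 105232)
G(z) = 1/(-9 + z) (G(z) = 1/(z - 9) = 1/(-9 + z))
(G(15) + 22678)/((21422 + x) - 45101) = (1/(-9 + 15) + 22678)/((21422 + 105232) - 45101) = (1/6 + 22678)/(126654 - 45101) = (⅙ + 22678)/81553 = (136069/6)*(1/81553) = 136069/489318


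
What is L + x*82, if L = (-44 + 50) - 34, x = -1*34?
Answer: -2816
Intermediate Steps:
x = -34
L = -28 (L = 6 - 34 = -28)
L + x*82 = -28 - 34*82 = -28 - 2788 = -2816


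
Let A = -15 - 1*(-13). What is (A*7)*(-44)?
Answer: 616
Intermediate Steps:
A = -2 (A = -15 + 13 = -2)
(A*7)*(-44) = -2*7*(-44) = -14*(-44) = 616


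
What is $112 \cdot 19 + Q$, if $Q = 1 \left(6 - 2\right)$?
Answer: $2132$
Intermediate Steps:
$Q = 4$ ($Q = 1 \cdot 4 = 4$)
$112 \cdot 19 + Q = 112 \cdot 19 + 4 = 2128 + 4 = 2132$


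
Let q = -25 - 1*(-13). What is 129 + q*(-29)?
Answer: 477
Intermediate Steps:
q = -12 (q = -25 + 13 = -12)
129 + q*(-29) = 129 - 12*(-29) = 129 + 348 = 477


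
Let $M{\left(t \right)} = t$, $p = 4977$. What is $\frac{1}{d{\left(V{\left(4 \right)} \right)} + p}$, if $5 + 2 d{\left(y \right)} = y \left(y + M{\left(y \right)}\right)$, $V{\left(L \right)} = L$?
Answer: $\frac{2}{9981} \approx 0.00020038$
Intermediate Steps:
$d{\left(y \right)} = - \frac{5}{2} + y^{2}$ ($d{\left(y \right)} = - \frac{5}{2} + \frac{y \left(y + y\right)}{2} = - \frac{5}{2} + \frac{y 2 y}{2} = - \frac{5}{2} + \frac{2 y^{2}}{2} = - \frac{5}{2} + y^{2}$)
$\frac{1}{d{\left(V{\left(4 \right)} \right)} + p} = \frac{1}{\left(- \frac{5}{2} + 4^{2}\right) + 4977} = \frac{1}{\left(- \frac{5}{2} + 16\right) + 4977} = \frac{1}{\frac{27}{2} + 4977} = \frac{1}{\frac{9981}{2}} = \frac{2}{9981}$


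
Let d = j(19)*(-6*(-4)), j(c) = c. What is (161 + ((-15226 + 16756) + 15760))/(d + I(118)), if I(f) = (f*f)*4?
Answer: 17451/56152 ≈ 0.31078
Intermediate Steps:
I(f) = 4*f**2 (I(f) = f**2*4 = 4*f**2)
d = 456 (d = 19*(-6*(-4)) = 19*24 = 456)
(161 + ((-15226 + 16756) + 15760))/(d + I(118)) = (161 + ((-15226 + 16756) + 15760))/(456 + 4*118**2) = (161 + (1530 + 15760))/(456 + 4*13924) = (161 + 17290)/(456 + 55696) = 17451/56152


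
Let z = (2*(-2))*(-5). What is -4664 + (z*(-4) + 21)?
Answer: -4723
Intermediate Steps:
z = 20 (z = -4*(-5) = 20)
-4664 + (z*(-4) + 21) = -4664 + (20*(-4) + 21) = -4664 + (-80 + 21) = -4664 - 59 = -4723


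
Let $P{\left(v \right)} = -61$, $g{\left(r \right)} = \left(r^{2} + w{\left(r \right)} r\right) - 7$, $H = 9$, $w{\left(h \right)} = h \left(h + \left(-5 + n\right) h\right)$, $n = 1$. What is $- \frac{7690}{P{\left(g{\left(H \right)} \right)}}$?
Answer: $\frac{7690}{61} \approx 126.07$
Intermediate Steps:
$w{\left(h \right)} = - 3 h^{2}$ ($w{\left(h \right)} = h \left(h + \left(-5 + 1\right) h\right) = h \left(h - 4 h\right) = h \left(- 3 h\right) = - 3 h^{2}$)
$g{\left(r \right)} = -7 + r^{2} - 3 r^{3}$ ($g{\left(r \right)} = \left(r^{2} + - 3 r^{2} r\right) - 7 = \left(r^{2} - 3 r^{3}\right) - 7 = -7 + r^{2} - 3 r^{3}$)
$- \frac{7690}{P{\left(g{\left(H \right)} \right)}} = - \frac{7690}{-61} = \left(-7690\right) \left(- \frac{1}{61}\right) = \frac{7690}{61}$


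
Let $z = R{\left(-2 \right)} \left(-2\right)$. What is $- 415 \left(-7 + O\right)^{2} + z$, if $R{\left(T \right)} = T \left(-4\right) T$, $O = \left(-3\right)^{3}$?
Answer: $-479708$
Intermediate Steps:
$O = -27$
$R{\left(T \right)} = - 4 T^{2}$ ($R{\left(T \right)} = - 4 T T = - 4 T^{2}$)
$z = 32$ ($z = - 4 \left(-2\right)^{2} \left(-2\right) = \left(-4\right) 4 \left(-2\right) = \left(-16\right) \left(-2\right) = 32$)
$- 415 \left(-7 + O\right)^{2} + z = - 415 \left(-7 - 27\right)^{2} + 32 = - 415 \left(-34\right)^{2} + 32 = \left(-415\right) 1156 + 32 = -479740 + 32 = -479708$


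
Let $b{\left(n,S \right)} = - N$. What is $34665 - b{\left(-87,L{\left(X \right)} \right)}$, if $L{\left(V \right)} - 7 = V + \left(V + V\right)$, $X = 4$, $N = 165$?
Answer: $34830$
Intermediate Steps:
$L{\left(V \right)} = 7 + 3 V$ ($L{\left(V \right)} = 7 + \left(V + \left(V + V\right)\right) = 7 + \left(V + 2 V\right) = 7 + 3 V$)
$b{\left(n,S \right)} = -165$ ($b{\left(n,S \right)} = \left(-1\right) 165 = -165$)
$34665 - b{\left(-87,L{\left(X \right)} \right)} = 34665 - -165 = 34665 + 165 = 34830$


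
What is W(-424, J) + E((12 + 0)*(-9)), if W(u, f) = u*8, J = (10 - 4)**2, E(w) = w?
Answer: -3500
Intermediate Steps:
J = 36 (J = 6**2 = 36)
W(u, f) = 8*u
W(-424, J) + E((12 + 0)*(-9)) = 8*(-424) + (12 + 0)*(-9) = -3392 + 12*(-9) = -3392 - 108 = -3500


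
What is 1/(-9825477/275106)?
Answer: -91702/3275159 ≈ -0.027999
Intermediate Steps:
1/(-9825477/275106) = 1/(-9825477*1/275106) = 1/(-3275159/91702) = -91702/3275159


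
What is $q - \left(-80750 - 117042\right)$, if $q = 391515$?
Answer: $589307$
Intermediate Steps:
$q - \left(-80750 - 117042\right) = 391515 - \left(-80750 - 117042\right) = 391515 - -197792 = 391515 + 197792 = 589307$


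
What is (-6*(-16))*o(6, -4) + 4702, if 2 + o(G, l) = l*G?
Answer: 2206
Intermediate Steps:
o(G, l) = -2 + G*l (o(G, l) = -2 + l*G = -2 + G*l)
(-6*(-16))*o(6, -4) + 4702 = (-6*(-16))*(-2 + 6*(-4)) + 4702 = 96*(-2 - 24) + 4702 = 96*(-26) + 4702 = -2496 + 4702 = 2206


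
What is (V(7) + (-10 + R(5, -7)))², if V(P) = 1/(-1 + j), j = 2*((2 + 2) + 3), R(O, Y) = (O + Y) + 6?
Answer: 5929/169 ≈ 35.083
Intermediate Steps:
R(O, Y) = 6 + O + Y
j = 14 (j = 2*(4 + 3) = 2*7 = 14)
V(P) = 1/13 (V(P) = 1/(-1 + 14) = 1/13)
(V(7) + (-10 + R(5, -7)))² = (1/13 + (-10 + (6 + 5 - 7)))² = (1/13 + (-10 + 4))² = (1/13 - 6)² = (-77/13)² = 5929/169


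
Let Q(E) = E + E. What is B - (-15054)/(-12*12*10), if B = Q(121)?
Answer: 55571/240 ≈ 231.55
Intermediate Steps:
Q(E) = 2*E
B = 242 (B = 2*121 = 242)
B - (-15054)/(-12*12*10) = 242 - (-15054)/(-12*12*10) = 242 - (-15054)/((-144*10)) = 242 - (-15054)/(-1440) = 242 - (-15054)*(-1)/1440 = 242 - 1*2509/240 = 242 - 2509/240 = 55571/240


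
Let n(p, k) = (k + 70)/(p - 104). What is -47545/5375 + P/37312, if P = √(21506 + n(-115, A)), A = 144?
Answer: -9509/1075 + 145*√3066/2042832 ≈ -8.8416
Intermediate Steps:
n(p, k) = (70 + k)/(-104 + p)
P = 580*√3066/219 (P = √(21506 + (70 + 144)/(-104 - 115)) = √(21506 + 214/(-219)) = √(21506 - 1/219*214) = √(21506 - 214/219) = √(4709600/219) = 580*√3066/219 ≈ 146.65)
-47545/5375 + P/37312 = -47545/5375 + (580*√3066/219)/37312 = -47545*1/5375 + (580*√3066/219)*(1/37312) = -9509/1075 + 145*√3066/2042832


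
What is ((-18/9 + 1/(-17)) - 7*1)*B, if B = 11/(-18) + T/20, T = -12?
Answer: 8393/765 ≈ 10.971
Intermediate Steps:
B = -109/90 (B = 11/(-18) - 12/20 = 11*(-1/18) - 12*1/20 = -11/18 - ⅗ = -109/90 ≈ -1.2111)
((-18/9 + 1/(-17)) - 7*1)*B = ((-18/9 + 1/(-17)) - 7*1)*(-109/90) = ((-18*⅑ + 1*(-1/17)) - 7)*(-109/90) = ((-2 - 1/17) - 7)*(-109/90) = (-35/17 - 7)*(-109/90) = -154/17*(-109/90) = 8393/765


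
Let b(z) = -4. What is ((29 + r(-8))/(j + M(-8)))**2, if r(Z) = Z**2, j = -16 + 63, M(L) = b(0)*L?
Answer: 8649/6241 ≈ 1.3858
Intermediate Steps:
M(L) = -4*L
j = 47
((29 + r(-8))/(j + M(-8)))**2 = ((29 + (-8)**2)/(47 - 4*(-8)))**2 = ((29 + 64)/(47 + 32))**2 = (93/79)**2 = 8649/6241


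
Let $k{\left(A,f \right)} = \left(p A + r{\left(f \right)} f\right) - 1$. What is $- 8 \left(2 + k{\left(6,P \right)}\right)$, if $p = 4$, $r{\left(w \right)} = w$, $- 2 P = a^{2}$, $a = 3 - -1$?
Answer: $-712$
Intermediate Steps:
$a = 4$ ($a = 3 + 1 = 4$)
$P = -8$ ($P = - \frac{4^{2}}{2} = \left(- \frac{1}{2}\right) 16 = -8$)
$k{\left(A,f \right)} = -1 + f^{2} + 4 A$ ($k{\left(A,f \right)} = \left(4 A + f f\right) - 1 = \left(4 A + f^{2}\right) - 1 = \left(f^{2} + 4 A\right) - 1 = -1 + f^{2} + 4 A$)
$- 8 \left(2 + k{\left(6,P \right)}\right) = - 8 \left(2 + \left(-1 + \left(-8\right)^{2} + 4 \cdot 6\right)\right) = - 8 \left(2 + \left(-1 + 64 + 24\right)\right) = - 8 \left(2 + 87\right) = \left(-8\right) 89 = -712$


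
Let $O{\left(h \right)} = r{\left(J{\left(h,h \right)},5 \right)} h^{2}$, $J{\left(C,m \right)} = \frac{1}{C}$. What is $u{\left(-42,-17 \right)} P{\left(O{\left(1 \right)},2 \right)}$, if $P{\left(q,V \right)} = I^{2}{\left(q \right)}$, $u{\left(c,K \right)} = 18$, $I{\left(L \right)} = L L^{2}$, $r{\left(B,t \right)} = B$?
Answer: $18$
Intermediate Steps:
$I{\left(L \right)} = L^{3}$
$O{\left(h \right)} = h$ ($O{\left(h \right)} = \frac{h^{2}}{h} = h$)
$P{\left(q,V \right)} = q^{6}$ ($P{\left(q,V \right)} = \left(q^{3}\right)^{2} = q^{6}$)
$u{\left(-42,-17 \right)} P{\left(O{\left(1 \right)},2 \right)} = 18 \cdot 1^{6} = 18 \cdot 1 = 18$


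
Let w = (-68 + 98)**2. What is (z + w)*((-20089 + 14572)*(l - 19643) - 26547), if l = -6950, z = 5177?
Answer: 891417105618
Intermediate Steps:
w = 900 (w = 30**2 = 900)
(z + w)*((-20089 + 14572)*(l - 19643) - 26547) = (5177 + 900)*((-20089 + 14572)*(-6950 - 19643) - 26547) = 6077*(-5517*(-26593) - 26547) = 6077*(146713581 - 26547) = 6077*146687034 = 891417105618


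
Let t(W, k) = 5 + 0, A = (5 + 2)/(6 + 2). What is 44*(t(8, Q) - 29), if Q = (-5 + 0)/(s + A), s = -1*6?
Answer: -1056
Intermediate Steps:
A = 7/8 ≈ 0.87500
s = -6
Q = 40/41 (Q = (-5 + 0)/(-6 + 7/8) = -5/(-41/8) = -5*(-8/41) = 40/41 ≈ 0.97561)
t(W, k) = 5
44*(t(8, Q) - 29) = 44*(5 - 29) = 44*(-24) = -1056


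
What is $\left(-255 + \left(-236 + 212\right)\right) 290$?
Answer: $-80910$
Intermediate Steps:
$\left(-255 + \left(-236 + 212\right)\right) 290 = \left(-255 - 24\right) 290 = \left(-279\right) 290 = -80910$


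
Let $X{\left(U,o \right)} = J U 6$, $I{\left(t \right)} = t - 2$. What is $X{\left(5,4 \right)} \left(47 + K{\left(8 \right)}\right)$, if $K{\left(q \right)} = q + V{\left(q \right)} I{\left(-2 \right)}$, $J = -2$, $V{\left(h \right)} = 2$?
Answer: $-2820$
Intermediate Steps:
$I{\left(t \right)} = -2 + t$
$X{\left(U,o \right)} = - 12 U$ ($X{\left(U,o \right)} = - 2 U 6 = - 12 U$)
$K{\left(q \right)} = -8 + q$ ($K{\left(q \right)} = q + 2 \left(-2 - 2\right) = q + 2 \left(-4\right) = q - 8 = -8 + q$)
$X{\left(5,4 \right)} \left(47 + K{\left(8 \right)}\right) = \left(-12\right) 5 \left(47 + \left(-8 + 8\right)\right) = - 60 \left(47 + 0\right) = \left(-60\right) 47 = -2820$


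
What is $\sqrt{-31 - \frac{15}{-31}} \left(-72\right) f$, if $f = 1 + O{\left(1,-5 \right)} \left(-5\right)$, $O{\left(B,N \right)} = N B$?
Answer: $- \frac{1872 i \sqrt{29326}}{31} \approx - 10341.0 i$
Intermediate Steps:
$O{\left(B,N \right)} = B N$
$f = 26$ ($f = 1 + 1 \left(-5\right) \left(-5\right) = 1 - -25 = 1 + 25 = 26$)
$\sqrt{-31 - \frac{15}{-31}} \left(-72\right) f = \sqrt{-31 - \frac{15}{-31}} \left(-72\right) 26 = \sqrt{-31 - - \frac{15}{31}} \left(-72\right) 26 = \sqrt{-31 + \frac{15}{31}} \left(-72\right) 26 = \sqrt{- \frac{946}{31}} \left(-72\right) 26 = \frac{i \sqrt{29326}}{31} \left(-72\right) 26 = - \frac{72 i \sqrt{29326}}{31} \cdot 26 = - \frac{1872 i \sqrt{29326}}{31}$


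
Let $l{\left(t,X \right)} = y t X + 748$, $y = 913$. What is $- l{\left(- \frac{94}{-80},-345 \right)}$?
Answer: $\frac{2954875}{8} \approx 3.6936 \cdot 10^{5}$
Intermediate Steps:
$l{\left(t,X \right)} = 748 + 913 X t$ ($l{\left(t,X \right)} = 913 t X + 748 = 913 X t + 748 = 748 + 913 X t$)
$- l{\left(- \frac{94}{-80},-345 \right)} = - (748 + 913 \left(-345\right) \left(- \frac{94}{-80}\right)) = - (748 + 913 \left(-345\right) \left(\left(-94\right) \left(- \frac{1}{80}\right)\right)) = - (748 + 913 \left(-345\right) \frac{47}{40}) = - (748 - \frac{2960859}{8}) = \left(-1\right) \left(- \frac{2954875}{8}\right) = \frac{2954875}{8}$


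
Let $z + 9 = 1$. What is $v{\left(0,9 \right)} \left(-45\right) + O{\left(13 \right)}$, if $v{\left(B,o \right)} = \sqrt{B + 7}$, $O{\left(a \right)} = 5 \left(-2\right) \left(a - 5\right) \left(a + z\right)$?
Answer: $-400 - 45 \sqrt{7} \approx -519.06$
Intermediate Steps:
$z = -8$ ($z = -9 + 1 = -8$)
$O{\left(a \right)} = - 10 \left(-8 + a\right) \left(-5 + a\right)$ ($O{\left(a \right)} = 5 \left(-2\right) \left(a - 5\right) \left(a - 8\right) = - 10 \left(-5 + a\right) \left(-8 + a\right) = - 10 \left(-8 + a\right) \left(-5 + a\right)$)
$v{\left(B,o \right)} = \sqrt{7 + B}$
$v{\left(0,9 \right)} \left(-45\right) + O{\left(13 \right)} = \sqrt{7 + 0} \left(-45\right) - \left(-1290 + 1690\right) = \sqrt{7} \left(-45\right) - 400 = - 45 \sqrt{7} - 400 = -400 - 45 \sqrt{7}$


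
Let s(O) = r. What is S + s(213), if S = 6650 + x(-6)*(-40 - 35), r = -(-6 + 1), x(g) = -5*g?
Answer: 4405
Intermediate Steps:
r = 5 (r = -1*(-5) = 5)
S = 4400 (S = 6650 + (-5*(-6))*(-40 - 35) = 6650 + 30*(-75) = 6650 - 2250 = 4400)
s(O) = 5
S + s(213) = 4400 + 5 = 4405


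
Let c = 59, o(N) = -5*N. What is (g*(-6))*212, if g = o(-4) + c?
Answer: -100488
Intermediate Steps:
g = 79 (g = -5*(-4) + 59 = 20 + 59 = 79)
(g*(-6))*212 = (79*(-6))*212 = -474*212 = -100488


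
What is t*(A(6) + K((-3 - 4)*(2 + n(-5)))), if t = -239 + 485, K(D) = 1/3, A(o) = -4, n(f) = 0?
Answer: -902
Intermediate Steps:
K(D) = ⅓
t = 246
t*(A(6) + K((-3 - 4)*(2 + n(-5)))) = 246*(-4 + ⅓) = 246*(-11/3) = -902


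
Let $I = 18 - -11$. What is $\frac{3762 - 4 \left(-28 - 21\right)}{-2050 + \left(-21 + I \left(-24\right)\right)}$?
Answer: $- \frac{3958}{2767} \approx -1.4304$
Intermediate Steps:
$I = 29$ ($I = 18 + 11 = 29$)
$\frac{3762 - 4 \left(-28 - 21\right)}{-2050 + \left(-21 + I \left(-24\right)\right)} = \frac{3762 - 4 \left(-28 - 21\right)}{-2050 + \left(-21 + 29 \left(-24\right)\right)} = \frac{3762 - -196}{-2050 - 717} = \frac{3762 + 196}{-2050 - 717} = \frac{3958}{-2767} = 3958 \left(- \frac{1}{2767}\right) = - \frac{3958}{2767}$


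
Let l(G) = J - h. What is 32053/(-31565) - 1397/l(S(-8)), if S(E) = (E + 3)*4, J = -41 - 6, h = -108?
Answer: -46051538/1925465 ≈ -23.917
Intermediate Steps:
J = -47
S(E) = 12 + 4*E (S(E) = (3 + E)*4 = 12 + 4*E)
l(G) = 61 (l(G) = -47 - 1*(-108) = -47 + 108 = 61)
32053/(-31565) - 1397/l(S(-8)) = 32053/(-31565) - 1397/61 = 32053*(-1/31565) - 1397*1/61 = -32053/31565 - 1397/61 = -46051538/1925465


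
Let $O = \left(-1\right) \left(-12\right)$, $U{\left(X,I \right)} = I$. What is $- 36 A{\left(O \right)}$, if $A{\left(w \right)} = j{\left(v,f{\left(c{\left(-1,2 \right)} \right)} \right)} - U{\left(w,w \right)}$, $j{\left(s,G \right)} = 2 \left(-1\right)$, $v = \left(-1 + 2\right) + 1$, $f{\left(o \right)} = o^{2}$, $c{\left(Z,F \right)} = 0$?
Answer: $504$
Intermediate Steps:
$O = 12$
$v = 2$ ($v = 1 + 1 = 2$)
$j{\left(s,G \right)} = -2$
$A{\left(w \right)} = -2 - w$
$- 36 A{\left(O \right)} = - 36 \left(-2 - 12\right) = \left(-36\right) \left(-14\right) = 504$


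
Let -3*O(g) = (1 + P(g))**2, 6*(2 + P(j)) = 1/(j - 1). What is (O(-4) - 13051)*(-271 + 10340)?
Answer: -354818077609/2700 ≈ -1.3141e+8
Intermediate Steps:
P(j) = -2 + 1/(6*(-1 + j)) (P(j) = -2 + 1/(6*(j - 1)) = -2 + 1/(6*(-1 + j)))
O(g) = -(1 + (13 - 12*g)/(6*(-1 + g)))**2/3
(O(-4) - 13051)*(-271 + 10340) = (-(-7 + 6*(-4))**2/(108*(-1 - 4)**2) - 13051)*(-271 + 10340) = (-1/108*(-7 - 24)**2/(-5)**2 - 13051)*10069 = (-1/108*1/25*(-31)**2 - 13051)*10069 = (-1/108*1/25*961 - 13051)*10069 = (-961/2700 - 13051)*10069 = -35238661/2700*10069 = -354818077609/2700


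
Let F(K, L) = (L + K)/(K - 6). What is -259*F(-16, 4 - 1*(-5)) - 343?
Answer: -9359/22 ≈ -425.41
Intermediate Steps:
F(K, L) = (K + L)/(-6 + K)
-259*F(-16, 4 - 1*(-5)) - 343 = -259*(-16 + (4 - 1*(-5)))/(-6 - 16) - 343 = -259*(-16 + (4 + 5))/(-22) - 343 = -(-259)*(-16 + 9)/22 - 343 = -(-259)*(-7)/22 - 343 = -259*7/22 - 343 = -1813/22 - 343 = -9359/22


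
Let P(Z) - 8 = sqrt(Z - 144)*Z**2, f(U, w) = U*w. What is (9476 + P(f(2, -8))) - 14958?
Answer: -5474 + 1024*I*sqrt(10) ≈ -5474.0 + 3238.2*I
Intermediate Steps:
P(Z) = 8 + Z**2*sqrt(-144 + Z) (P(Z) = 8 + sqrt(Z - 144)*Z**2 = 8 + sqrt(-144 + Z)*Z**2 = 8 + Z**2*sqrt(-144 + Z))
(9476 + P(f(2, -8))) - 14958 = (9476 + (8 + (2*(-8))**2*sqrt(-144 + 2*(-8)))) - 14958 = (9476 + (8 + (-16)**2*sqrt(-144 - 16))) - 14958 = (9476 + (8 + 256*sqrt(-160))) - 14958 = (9476 + (8 + 256*(4*I*sqrt(10)))) - 14958 = (9476 + (8 + 1024*I*sqrt(10))) - 14958 = (9484 + 1024*I*sqrt(10)) - 14958 = -5474 + 1024*I*sqrt(10)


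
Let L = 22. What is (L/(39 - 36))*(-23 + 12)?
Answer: -242/3 ≈ -80.667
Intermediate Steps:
(L/(39 - 36))*(-23 + 12) = (22/(39 - 36))*(-23 + 12) = (22/3)*(-11) = -242/3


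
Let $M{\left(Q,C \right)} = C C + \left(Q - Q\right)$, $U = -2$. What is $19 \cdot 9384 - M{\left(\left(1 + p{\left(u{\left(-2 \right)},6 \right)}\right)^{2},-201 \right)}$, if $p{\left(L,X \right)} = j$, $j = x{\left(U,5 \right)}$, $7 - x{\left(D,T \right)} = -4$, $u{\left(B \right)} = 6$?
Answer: $137895$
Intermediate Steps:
$x{\left(D,T \right)} = 11$ ($x{\left(D,T \right)} = 7 - -4 = 7 + 4 = 11$)
$j = 11$
$p{\left(L,X \right)} = 11$
$M{\left(Q,C \right)} = C^{2}$ ($M{\left(Q,C \right)} = C^{2} + 0 = C^{2}$)
$19 \cdot 9384 - M{\left(\left(1 + p{\left(u{\left(-2 \right)},6 \right)}\right)^{2},-201 \right)} = 19 \cdot 9384 - \left(-201\right)^{2} = 178296 - 40401 = 137895$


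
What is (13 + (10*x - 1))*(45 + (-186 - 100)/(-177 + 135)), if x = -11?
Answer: -15232/3 ≈ -5077.3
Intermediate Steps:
(13 + (10*x - 1))*(45 + (-186 - 100)/(-177 + 135)) = (13 + (10*(-11) - 1))*(45 + (-186 - 100)/(-177 + 135)) = (13 + (-110 - 1))*(45 - 286/(-42)) = (13 - 111)*(45 - 286*(-1/42)) = -98*(45 + 143/21) = -98*1088/21 = -15232/3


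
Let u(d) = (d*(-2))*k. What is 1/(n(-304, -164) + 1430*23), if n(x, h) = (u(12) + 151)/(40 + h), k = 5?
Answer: 4/131559 ≈ 3.0405e-5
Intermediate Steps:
u(d) = -10*d (u(d) = (d*(-2))*5 = -2*d*5 = -10*d)
n(x, h) = 31/(40 + h) (n(x, h) = (-10*12 + 151)/(40 + h) = (-120 + 151)/(40 + h) = 31/(40 + h))
1/(n(-304, -164) + 1430*23) = 1/(31/(40 - 164) + 1430*23) = 1/(31/(-124) + 32890) = 1/(31*(-1/124) + 32890) = 1/(-¼ + 32890) = 1/(131559/4) = 4/131559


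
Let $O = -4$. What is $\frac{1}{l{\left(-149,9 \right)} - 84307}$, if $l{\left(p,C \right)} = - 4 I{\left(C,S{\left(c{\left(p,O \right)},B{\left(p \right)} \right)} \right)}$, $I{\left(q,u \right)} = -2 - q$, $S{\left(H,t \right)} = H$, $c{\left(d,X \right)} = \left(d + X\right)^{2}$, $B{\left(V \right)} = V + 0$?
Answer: $- \frac{1}{84263} \approx -1.1868 \cdot 10^{-5}$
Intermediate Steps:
$B{\left(V \right)} = V$
$c{\left(d,X \right)} = \left(X + d\right)^{2}$
$l{\left(p,C \right)} = 8 + 4 C$ ($l{\left(p,C \right)} = - 4 \left(-2 - C\right) = 8 + 4 C$)
$\frac{1}{l{\left(-149,9 \right)} - 84307} = \frac{1}{\left(8 + 4 \cdot 9\right) - 84307} = \frac{1}{\left(8 + 36\right) - 84307} = \frac{1}{44 - 84307} = \frac{1}{-84263} = - \frac{1}{84263}$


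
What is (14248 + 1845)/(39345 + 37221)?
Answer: 2299/10938 ≈ 0.21018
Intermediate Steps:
(14248 + 1845)/(39345 + 37221) = 16093/76566 = 16093*(1/76566) = 2299/10938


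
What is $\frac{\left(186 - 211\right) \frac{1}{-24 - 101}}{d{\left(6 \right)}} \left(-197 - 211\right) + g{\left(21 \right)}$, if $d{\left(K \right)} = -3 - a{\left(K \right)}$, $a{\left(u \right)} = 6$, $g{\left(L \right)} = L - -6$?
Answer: $\frac{541}{15} \approx 36.067$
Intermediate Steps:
$g{\left(L \right)} = 6 + L$ ($g{\left(L \right)} = L + 6 = 6 + L$)
$d{\left(K \right)} = -9$ ($d{\left(K \right)} = -3 - 6 = -9$)
$\frac{\left(186 - 211\right) \frac{1}{-24 - 101}}{d{\left(6 \right)}} \left(-197 - 211\right) + g{\left(21 \right)} = \frac{\left(186 - 211\right) \frac{1}{-24 - 101}}{-9} \left(-197 - 211\right) + \left(6 + 21\right) = - \frac{25}{-125} \left(- \frac{1}{9}\right) \left(-197 - 211\right) + 27 = \left(-25\right) \left(- \frac{1}{125}\right) \left(- \frac{1}{9}\right) \left(-408\right) + 27 = \frac{1}{5} \left(- \frac{1}{9}\right) \left(-408\right) + 27 = \left(- \frac{1}{45}\right) \left(-408\right) + 27 = \frac{136}{15} + 27 = \frac{541}{15}$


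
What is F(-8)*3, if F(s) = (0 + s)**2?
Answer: 192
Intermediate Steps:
F(s) = s**2
F(-8)*3 = (-8)**2*3 = 64*3 = 192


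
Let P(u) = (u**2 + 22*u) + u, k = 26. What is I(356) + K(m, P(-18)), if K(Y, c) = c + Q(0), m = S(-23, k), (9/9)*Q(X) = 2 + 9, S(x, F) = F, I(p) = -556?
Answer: -635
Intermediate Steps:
Q(X) = 11 (Q(X) = 2 + 9 = 11)
m = 26
P(u) = u**2 + 23*u
K(Y, c) = 11 + c (K(Y, c) = c + 11 = 11 + c)
I(356) + K(m, P(-18)) = -556 + (11 - 18*(23 - 18)) = -556 + (11 - 18*5) = -556 + (11 - 90) = -556 - 79 = -635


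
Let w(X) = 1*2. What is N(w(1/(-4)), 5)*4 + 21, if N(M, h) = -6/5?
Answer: 81/5 ≈ 16.200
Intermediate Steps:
w(X) = 2
N(M, h) = -6/5 (N(M, h) = -6*1/5 = -6/5)
N(w(1/(-4)), 5)*4 + 21 = -6/5*4 + 21 = -24/5 + 21 = 81/5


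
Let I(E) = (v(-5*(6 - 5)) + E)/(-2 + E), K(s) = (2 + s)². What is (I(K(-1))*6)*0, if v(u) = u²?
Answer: 0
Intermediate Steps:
I(E) = (25 + E)/(-2 + E) (I(E) = ((-5*(6 - 5))² + E)/(-2 + E) = ((-5*1)² + E)/(-2 + E) = ((-5)² + E)/(-2 + E) = (25 + E)/(-2 + E))
(I(K(-1))*6)*0 = (((25 + (2 - 1)²)/(-2 + (2 - 1)²))*6)*0 = (((25 + 1²)/(-2 + 1²))*6)*0 = (((25 + 1)/(-2 + 1))*6)*0 = ((26/(-1))*6)*0 = (-1*26*6)*0 = -26*6*0 = -156*0 = 0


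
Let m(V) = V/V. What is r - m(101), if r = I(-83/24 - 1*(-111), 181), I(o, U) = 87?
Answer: 86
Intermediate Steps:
m(V) = 1
r = 87
r - m(101) = 87 - 1*1 = 87 - 1 = 86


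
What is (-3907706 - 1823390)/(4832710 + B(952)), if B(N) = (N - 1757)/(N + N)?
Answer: -1558858112/1314497005 ≈ -1.1859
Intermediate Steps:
B(N) = (-1757 + N)/(2*N) (B(N) = (-1757 + N)/((2*N)) = (-1757 + N)*(1/(2*N)) = (-1757 + N)/(2*N))
(-3907706 - 1823390)/(4832710 + B(952)) = (-3907706 - 1823390)/(4832710 + (1/2)*(-1757 + 952)/952) = -5731096/(4832710 + (1/2)*(1/952)*(-805)) = -5731096/(4832710 - 115/272) = -5731096/1314497005/272 = -5731096*272/1314497005 = -1558858112/1314497005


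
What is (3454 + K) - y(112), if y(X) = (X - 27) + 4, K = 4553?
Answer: 7918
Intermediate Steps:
y(X) = -23 + X (y(X) = (-27 + X) + 4 = -23 + X)
(3454 + K) - y(112) = (3454 + 4553) - (-23 + 112) = 8007 - 1*89 = 8007 - 89 = 7918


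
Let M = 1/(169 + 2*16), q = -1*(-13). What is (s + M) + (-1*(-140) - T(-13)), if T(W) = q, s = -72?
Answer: 11056/201 ≈ 55.005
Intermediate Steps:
q = 13
M = 1/201 (M = 1/(169 + 32) = 1/201 ≈ 0.0049751)
T(W) = 13
(s + M) + (-1*(-140) - T(-13)) = (-72 + 1/201) + (-1*(-140) - 1*13) = -14471/201 + (140 - 13) = -14471/201 + 127 = 11056/201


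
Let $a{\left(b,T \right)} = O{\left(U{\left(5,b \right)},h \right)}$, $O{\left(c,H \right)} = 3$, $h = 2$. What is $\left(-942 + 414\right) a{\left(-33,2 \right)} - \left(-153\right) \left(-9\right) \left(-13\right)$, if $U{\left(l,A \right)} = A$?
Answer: $16317$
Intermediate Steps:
$a{\left(b,T \right)} = 3$
$\left(-942 + 414\right) a{\left(-33,2 \right)} - \left(-153\right) \left(-9\right) \left(-13\right) = \left(-942 + 414\right) 3 - \left(-153\right) \left(-9\right) \left(-13\right) = \left(-528\right) 3 - 1377 \left(-13\right) = -1584 - -17901 = -1584 + 17901 = 16317$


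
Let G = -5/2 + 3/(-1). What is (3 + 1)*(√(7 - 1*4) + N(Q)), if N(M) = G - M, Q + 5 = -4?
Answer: 14 + 4*√3 ≈ 20.928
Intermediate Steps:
G = -11/2 (G = -5*½ + 3*(-1) = -5/2 - 3 = -11/2 ≈ -5.5000)
Q = -9 (Q = -5 - 4 = -9)
N(M) = -11/2 - M
(3 + 1)*(√(7 - 1*4) + N(Q)) = (3 + 1)*(√(7 - 1*4) + (-11/2 - 1*(-9))) = 4*(√(7 - 4) + (-11/2 + 9)) = 4*(√3 + 7/2) = 4*(7/2 + √3) = 14 + 4*√3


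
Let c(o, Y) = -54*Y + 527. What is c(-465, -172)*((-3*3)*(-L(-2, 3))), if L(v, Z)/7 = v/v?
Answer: 618345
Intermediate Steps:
c(o, Y) = 527 - 54*Y
L(v, Z) = 7 (L(v, Z) = 7*(v/v) = 7*1 = 7)
c(-465, -172)*((-3*3)*(-L(-2, 3))) = (527 - 54*(-172))*((-3*3)*(-1*7)) = (527 + 9288)*(-9*(-7)) = 9815*63 = 618345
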